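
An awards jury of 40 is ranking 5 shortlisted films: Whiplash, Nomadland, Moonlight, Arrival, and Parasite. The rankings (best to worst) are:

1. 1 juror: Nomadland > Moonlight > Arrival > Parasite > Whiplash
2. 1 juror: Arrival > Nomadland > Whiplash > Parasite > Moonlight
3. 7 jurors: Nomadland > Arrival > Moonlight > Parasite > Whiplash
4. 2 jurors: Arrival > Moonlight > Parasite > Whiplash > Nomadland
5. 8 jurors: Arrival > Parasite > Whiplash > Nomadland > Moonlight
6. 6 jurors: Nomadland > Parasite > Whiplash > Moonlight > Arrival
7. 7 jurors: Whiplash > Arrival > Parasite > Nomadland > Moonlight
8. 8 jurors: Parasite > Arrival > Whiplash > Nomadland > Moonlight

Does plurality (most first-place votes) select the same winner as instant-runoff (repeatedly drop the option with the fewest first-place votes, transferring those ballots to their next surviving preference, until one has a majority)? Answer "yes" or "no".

no

Plurality — first-place votes: Whiplash 7, Nomadland 14, Moonlight 0, Arrival 11, Parasite 8. Winner: Nomadland.
Instant-runoff — R1 Whiplash 7, Nomadland 14, Moonlight 0, Arrival 11, Parasite 8 (Moonlight out); R2 Whiplash 7, Nomadland 14, Arrival 11, Parasite 8 (Whiplash out); R3 Nomadland 14, Arrival 18, Parasite 8 (Parasite out); R4 Nomadland 14, Arrival 26 (Arrival winner). Winner: Arrival.
The two methods disagree.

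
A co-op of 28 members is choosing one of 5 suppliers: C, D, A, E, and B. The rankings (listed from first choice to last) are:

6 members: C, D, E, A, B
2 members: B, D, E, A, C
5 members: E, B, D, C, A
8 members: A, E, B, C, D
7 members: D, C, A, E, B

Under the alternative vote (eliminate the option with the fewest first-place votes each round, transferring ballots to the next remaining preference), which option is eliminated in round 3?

C

Round 1: C 6, D 7, A 8, E 5, B 2. Eliminate B.
Round 2: C 6, D 9, A 8, E 5. Eliminate E.
Round 3: C 6, D 14, A 8. Eliminate C.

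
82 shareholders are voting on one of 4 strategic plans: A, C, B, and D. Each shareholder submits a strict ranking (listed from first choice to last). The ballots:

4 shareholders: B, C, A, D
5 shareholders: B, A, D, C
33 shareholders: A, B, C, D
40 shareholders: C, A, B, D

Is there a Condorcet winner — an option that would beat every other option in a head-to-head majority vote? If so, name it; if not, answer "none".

none

Checking pairwise contests:
C beats A 44–38.
B beats C 42–40.
A beats B 73–9.
A beats D 82–0.
Every option loses at least one head-to-head, so there is no Condorcet winner.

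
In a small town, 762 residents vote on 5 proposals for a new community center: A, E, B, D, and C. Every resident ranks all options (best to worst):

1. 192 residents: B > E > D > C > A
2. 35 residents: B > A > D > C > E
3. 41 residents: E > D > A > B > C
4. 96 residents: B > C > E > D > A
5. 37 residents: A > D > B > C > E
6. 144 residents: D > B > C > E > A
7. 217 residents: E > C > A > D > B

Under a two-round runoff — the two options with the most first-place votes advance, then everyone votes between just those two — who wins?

Round 1 first-place votes: A 37, E 258, B 323, D 144, C 0.
B and E advance.
Runoff: B is preferred to E by 504 voters; E by 258.
B wins the runoff.

B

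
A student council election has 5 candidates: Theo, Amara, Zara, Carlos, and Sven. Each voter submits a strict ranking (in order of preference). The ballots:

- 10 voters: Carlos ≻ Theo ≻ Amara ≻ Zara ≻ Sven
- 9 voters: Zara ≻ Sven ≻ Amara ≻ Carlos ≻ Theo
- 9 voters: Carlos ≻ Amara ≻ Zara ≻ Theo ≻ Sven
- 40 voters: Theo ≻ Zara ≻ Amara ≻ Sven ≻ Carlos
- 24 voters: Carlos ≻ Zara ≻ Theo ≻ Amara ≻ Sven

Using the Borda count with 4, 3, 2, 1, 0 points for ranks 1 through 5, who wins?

Zara

Theo: 10·3 + 9·0 + 9·1 + 40·4 + 24·2 = 247
Amara: 10·2 + 9·2 + 9·3 + 40·2 + 24·1 = 169
Zara: 10·1 + 9·4 + 9·2 + 40·3 + 24·3 = 256
Carlos: 10·4 + 9·1 + 9·4 + 40·0 + 24·4 = 181
Sven: 10·0 + 9·3 + 9·0 + 40·1 + 24·0 = 67
Zara has the highest Borda score (256).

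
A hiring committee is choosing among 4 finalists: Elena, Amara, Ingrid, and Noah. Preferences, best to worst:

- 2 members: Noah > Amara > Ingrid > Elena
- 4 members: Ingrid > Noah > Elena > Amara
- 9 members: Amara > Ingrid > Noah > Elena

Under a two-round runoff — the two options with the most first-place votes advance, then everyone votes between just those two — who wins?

Amara

Round 1 first-place votes: Elena 0, Amara 9, Ingrid 4, Noah 2.
Amara and Ingrid advance.
Runoff: Amara is preferred to Ingrid by 11 voters; Ingrid by 4.
Amara wins the runoff.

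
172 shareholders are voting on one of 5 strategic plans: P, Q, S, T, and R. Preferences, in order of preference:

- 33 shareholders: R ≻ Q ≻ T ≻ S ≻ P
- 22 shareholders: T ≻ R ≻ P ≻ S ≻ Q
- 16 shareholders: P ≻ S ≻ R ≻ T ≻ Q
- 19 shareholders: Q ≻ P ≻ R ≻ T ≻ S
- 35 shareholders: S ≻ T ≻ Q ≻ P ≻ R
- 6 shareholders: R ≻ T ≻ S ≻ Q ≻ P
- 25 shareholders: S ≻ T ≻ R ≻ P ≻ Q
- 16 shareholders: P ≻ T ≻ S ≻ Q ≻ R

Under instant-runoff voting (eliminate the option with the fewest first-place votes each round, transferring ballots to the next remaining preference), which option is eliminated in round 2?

T

Round 1: P 32, Q 19, S 60, T 22, R 39. Eliminate Q.
Round 2: P 51, S 60, T 22, R 39. Eliminate T.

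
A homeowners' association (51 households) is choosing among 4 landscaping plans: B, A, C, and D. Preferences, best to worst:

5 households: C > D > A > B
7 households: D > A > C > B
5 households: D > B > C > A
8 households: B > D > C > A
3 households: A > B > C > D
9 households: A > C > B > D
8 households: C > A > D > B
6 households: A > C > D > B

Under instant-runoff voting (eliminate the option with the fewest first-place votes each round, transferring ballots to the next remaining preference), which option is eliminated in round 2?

C

Round 1: B 8, A 18, C 13, D 12. Eliminate B.
Round 2: A 18, C 13, D 20. Eliminate C.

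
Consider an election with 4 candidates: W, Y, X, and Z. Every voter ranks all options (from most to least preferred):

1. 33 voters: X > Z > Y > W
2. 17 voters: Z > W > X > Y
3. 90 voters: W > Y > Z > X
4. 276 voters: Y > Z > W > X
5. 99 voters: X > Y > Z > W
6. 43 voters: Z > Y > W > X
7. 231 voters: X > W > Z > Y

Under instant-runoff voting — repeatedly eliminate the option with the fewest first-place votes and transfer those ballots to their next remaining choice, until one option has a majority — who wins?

Round 1: W 90, Y 276, X 363, Z 60. Eliminate Z.
Round 2: W 107, Y 319, X 363. Eliminate W.
Round 3: Y 409, X 380. Y has a majority.

Y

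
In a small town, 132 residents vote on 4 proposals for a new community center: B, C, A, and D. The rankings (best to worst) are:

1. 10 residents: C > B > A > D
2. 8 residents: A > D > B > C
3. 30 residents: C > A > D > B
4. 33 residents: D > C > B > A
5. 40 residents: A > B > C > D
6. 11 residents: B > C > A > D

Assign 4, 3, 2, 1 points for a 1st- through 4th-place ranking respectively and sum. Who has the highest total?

C

B: 10·3 + 8·2 + 30·1 + 33·2 + 40·3 + 11·4 = 306
C: 10·4 + 8·1 + 30·4 + 33·3 + 40·2 + 11·3 = 380
A: 10·2 + 8·4 + 30·3 + 33·1 + 40·4 + 11·2 = 357
D: 10·1 + 8·3 + 30·2 + 33·4 + 40·1 + 11·1 = 277
C has the highest Borda score (380).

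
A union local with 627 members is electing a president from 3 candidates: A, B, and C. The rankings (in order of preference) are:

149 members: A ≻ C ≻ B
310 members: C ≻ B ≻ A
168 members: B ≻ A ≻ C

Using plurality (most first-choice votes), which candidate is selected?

C

First-place votes: A 149, B 168, C 310.
C has the most first-place votes.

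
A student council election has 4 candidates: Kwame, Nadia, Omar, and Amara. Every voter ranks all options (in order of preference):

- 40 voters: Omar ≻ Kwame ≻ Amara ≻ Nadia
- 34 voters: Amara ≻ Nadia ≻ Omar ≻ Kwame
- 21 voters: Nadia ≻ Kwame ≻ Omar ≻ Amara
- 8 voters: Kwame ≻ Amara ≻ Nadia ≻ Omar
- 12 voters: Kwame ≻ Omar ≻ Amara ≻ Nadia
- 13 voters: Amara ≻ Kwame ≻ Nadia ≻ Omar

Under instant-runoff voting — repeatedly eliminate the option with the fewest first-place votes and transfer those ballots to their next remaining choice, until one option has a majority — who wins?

Omar

Round 1: Kwame 20, Nadia 21, Omar 40, Amara 47. Eliminate Kwame.
Round 2: Nadia 21, Omar 52, Amara 55. Eliminate Nadia.
Round 3: Omar 73, Amara 55. Omar has a majority.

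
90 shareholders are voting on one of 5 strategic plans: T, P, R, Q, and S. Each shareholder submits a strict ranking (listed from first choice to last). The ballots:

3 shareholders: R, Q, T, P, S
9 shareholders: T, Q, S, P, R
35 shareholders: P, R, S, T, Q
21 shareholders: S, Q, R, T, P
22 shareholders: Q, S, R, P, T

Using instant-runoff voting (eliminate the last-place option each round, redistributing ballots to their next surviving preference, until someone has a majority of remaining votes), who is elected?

Round 1: T 9, P 35, R 3, Q 22, S 21. Eliminate R.
Round 2: T 9, P 35, Q 25, S 21. Eliminate T.
Round 3: P 35, Q 34, S 21. Eliminate S.
Round 4: P 35, Q 55. Q has a majority.

Q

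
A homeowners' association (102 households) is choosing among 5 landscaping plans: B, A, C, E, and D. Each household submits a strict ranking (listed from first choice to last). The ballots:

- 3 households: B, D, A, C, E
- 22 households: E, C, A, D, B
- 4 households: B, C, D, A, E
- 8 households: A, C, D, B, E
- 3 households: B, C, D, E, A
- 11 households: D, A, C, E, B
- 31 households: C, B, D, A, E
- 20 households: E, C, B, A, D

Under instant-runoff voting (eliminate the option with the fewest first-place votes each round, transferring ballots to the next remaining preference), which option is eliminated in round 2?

B

Round 1: B 10, A 8, C 31, E 42, D 11. Eliminate A.
Round 2: B 10, C 39, E 42, D 11. Eliminate B.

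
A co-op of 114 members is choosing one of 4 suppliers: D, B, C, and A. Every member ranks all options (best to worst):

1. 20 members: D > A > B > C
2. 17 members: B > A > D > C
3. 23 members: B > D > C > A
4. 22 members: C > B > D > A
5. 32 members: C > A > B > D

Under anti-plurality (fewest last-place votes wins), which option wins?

Last-place votes: D 32, B 0, C 37, A 45.
B is ranked last by the fewest voters, so B wins.

B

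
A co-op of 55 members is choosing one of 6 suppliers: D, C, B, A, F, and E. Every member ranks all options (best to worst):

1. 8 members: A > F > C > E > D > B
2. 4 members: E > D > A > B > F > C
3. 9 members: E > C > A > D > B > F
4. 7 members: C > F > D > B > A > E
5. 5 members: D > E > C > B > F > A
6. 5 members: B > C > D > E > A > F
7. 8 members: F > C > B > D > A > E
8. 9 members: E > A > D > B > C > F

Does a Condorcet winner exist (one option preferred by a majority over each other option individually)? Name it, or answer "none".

C

C vs D: 37–18 for C.
C vs B: 37–18 for C.
C vs A: 34–21 for C.
C vs F: 35–20 for C.
C vs E: 28–27 for C.
C beats every other option head-to-head.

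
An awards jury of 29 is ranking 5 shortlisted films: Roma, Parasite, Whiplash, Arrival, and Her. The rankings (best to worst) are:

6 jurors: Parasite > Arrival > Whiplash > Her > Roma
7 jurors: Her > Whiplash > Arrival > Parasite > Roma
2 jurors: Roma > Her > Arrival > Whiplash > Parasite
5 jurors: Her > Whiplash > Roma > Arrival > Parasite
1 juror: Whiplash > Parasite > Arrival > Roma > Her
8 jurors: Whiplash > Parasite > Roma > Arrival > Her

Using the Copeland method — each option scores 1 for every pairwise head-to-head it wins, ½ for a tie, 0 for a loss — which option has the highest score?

Roma: beats Arrival; loses to Parasite, Whiplash, and Her → score 1.
Parasite: beats Roma, Arrival, and Her; loses to Whiplash → score 3.
Whiplash: beats Roma, Parasite, Arrival, and Her → score 4.
Arrival: beats Her; loses to Roma, Parasite, and Whiplash → score 1.
Her: beats Roma; loses to Parasite, Whiplash, and Arrival → score 1.
Whiplash has the best pairwise record.

Whiplash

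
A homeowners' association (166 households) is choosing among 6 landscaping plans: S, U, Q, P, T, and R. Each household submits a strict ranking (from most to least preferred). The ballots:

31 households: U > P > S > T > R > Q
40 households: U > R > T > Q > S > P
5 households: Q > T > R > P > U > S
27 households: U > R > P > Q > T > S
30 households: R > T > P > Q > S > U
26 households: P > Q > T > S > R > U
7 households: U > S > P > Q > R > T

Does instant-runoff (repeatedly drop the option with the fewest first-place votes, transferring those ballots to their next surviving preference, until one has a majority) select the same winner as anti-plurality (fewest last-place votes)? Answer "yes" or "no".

Instant-runoff — R1 S 0, U 105, Q 5, P 26, T 0, R 30 (U winner). Winner: U.
Anti-plurality — last-place votes: S 32, U 56, Q 31, P 40, T 7, R 0. Winner: R.
The two methods disagree.

no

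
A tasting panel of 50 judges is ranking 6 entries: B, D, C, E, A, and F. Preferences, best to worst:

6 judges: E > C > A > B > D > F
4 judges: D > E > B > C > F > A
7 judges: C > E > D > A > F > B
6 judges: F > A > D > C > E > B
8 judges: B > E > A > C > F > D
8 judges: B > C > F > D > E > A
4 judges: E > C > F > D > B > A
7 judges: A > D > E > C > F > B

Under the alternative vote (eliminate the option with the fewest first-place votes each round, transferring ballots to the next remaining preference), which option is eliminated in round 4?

Round 1: B 16, D 4, C 7, E 10, A 7, F 6. Eliminate D.
Round 2: B 16, C 7, E 14, A 7, F 6. Eliminate F.
Round 3: B 16, C 7, E 14, A 13. Eliminate C.
Round 4: B 16, E 21, A 13. Eliminate A.

A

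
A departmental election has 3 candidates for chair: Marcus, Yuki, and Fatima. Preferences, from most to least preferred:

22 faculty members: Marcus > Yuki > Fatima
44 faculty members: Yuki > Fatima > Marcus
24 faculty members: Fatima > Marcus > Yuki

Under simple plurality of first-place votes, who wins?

Yuki

First-place votes: Marcus 22, Yuki 44, Fatima 24.
Yuki has the most first-place votes.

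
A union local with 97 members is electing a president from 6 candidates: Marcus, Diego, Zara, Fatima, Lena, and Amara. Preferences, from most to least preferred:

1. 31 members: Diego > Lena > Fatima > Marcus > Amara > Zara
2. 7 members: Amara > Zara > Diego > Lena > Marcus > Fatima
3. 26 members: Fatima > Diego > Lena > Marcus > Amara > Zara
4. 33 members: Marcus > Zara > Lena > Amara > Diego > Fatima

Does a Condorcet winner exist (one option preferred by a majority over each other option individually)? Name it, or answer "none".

Diego vs Marcus: 64–33 for Diego.
Diego vs Zara: 57–40 for Diego.
Diego vs Fatima: 71–26 for Diego.
Diego vs Lena: 64–33 for Diego.
Diego vs Amara: 57–40 for Diego.
Diego beats every other option head-to-head.

Diego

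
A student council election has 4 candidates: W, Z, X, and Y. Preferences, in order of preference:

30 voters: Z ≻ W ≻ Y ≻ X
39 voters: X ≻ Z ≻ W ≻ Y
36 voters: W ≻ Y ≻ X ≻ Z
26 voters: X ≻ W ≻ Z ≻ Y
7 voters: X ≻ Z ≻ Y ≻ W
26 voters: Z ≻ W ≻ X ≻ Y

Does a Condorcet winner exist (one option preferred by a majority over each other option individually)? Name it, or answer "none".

none

Checking pairwise contests:
Z beats W 102–62.
X beats Z 108–56.
W beats X 92–72.
W beats Y 157–7.
Every option loses at least one head-to-head, so there is no Condorcet winner.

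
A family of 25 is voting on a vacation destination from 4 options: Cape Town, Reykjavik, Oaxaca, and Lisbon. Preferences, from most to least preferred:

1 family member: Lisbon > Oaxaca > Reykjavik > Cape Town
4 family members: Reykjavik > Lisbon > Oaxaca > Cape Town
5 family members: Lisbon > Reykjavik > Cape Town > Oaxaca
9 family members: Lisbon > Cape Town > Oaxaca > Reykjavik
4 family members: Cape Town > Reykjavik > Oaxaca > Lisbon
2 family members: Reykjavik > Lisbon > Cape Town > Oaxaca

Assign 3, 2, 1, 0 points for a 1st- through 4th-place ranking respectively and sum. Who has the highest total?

Lisbon

Cape Town: 1·0 + 4·0 + 5·1 + 9·2 + 4·3 + 2·1 = 37
Reykjavik: 1·1 + 4·3 + 5·2 + 9·0 + 4·2 + 2·3 = 37
Oaxaca: 1·2 + 4·1 + 5·0 + 9·1 + 4·1 + 2·0 = 19
Lisbon: 1·3 + 4·2 + 5·3 + 9·3 + 4·0 + 2·2 = 57
Lisbon has the highest Borda score (57).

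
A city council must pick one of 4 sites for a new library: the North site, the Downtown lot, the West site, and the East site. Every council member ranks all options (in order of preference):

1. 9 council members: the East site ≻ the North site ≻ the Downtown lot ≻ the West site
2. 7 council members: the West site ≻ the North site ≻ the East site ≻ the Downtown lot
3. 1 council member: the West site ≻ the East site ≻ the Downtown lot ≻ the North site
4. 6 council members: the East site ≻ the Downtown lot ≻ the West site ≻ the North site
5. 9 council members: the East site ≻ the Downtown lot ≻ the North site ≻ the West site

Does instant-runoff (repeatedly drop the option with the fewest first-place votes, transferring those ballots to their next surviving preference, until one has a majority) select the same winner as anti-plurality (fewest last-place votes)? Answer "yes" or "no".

yes

Instant-runoff — R1 the North site 0, the Downtown lot 0, the West site 8, the East site 24 (the East site winner). Winner: the East site.
Anti-plurality — last-place votes: the North site 7, the Downtown lot 7, the West site 18, the East site 0. Winner: the East site.
The two methods agree.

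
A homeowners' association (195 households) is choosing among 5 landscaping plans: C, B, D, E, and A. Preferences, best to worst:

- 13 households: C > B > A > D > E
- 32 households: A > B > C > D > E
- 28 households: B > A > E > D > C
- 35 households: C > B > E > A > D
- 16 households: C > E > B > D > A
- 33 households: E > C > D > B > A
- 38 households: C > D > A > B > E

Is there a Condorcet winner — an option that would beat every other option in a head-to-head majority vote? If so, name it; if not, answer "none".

C vs B: 135–60 for C.
C vs D: 167–28 for C.
C vs E: 134–61 for C.
C vs A: 135–60 for C.
C beats every other option head-to-head.

C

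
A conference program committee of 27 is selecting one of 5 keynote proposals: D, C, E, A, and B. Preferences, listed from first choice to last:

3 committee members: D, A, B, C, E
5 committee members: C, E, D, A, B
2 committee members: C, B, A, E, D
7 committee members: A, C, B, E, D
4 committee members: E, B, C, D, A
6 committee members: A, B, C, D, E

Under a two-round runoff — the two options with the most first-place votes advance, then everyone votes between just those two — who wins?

A

Round 1 first-place votes: D 3, C 7, E 4, A 13, B 0.
A and C advance.
Runoff: A is preferred to C by 16 voters; C by 11.
A wins the runoff.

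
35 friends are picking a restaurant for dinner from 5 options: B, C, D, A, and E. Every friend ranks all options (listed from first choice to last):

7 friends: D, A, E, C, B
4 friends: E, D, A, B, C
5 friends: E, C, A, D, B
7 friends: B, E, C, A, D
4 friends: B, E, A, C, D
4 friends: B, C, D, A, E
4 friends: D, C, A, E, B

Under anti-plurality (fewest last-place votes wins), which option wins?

A

Last-place votes: B 16, C 4, D 11, A 0, E 4.
A is ranked last by the fewest voters, so A wins.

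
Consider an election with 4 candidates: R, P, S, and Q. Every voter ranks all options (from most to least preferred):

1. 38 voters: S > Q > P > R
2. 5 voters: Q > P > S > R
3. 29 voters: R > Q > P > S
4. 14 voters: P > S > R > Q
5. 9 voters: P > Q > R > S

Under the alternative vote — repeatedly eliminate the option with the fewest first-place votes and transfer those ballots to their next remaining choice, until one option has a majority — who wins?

S

Round 1: R 29, P 23, S 38, Q 5. Eliminate Q.
Round 2: R 29, P 28, S 38. Eliminate P.
Round 3: R 38, S 57. S has a majority.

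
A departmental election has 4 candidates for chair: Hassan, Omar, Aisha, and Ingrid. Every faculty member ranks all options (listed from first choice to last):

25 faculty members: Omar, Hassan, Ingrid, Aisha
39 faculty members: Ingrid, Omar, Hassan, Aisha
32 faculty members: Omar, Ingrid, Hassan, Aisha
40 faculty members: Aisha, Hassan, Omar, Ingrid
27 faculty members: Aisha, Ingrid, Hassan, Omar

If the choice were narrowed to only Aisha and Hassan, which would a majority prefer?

Hassan

Voters preferring Aisha to Hassan: 67; preferring Hassan to Aisha: 96.
Hassan wins the head-to-head.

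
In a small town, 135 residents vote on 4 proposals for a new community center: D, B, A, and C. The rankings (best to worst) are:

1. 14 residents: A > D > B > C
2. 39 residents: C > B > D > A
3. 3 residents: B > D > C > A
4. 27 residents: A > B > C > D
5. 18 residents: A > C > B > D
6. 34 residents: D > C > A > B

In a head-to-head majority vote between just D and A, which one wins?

D

Voters preferring D to A: 76; preferring A to D: 59.
D wins the head-to-head.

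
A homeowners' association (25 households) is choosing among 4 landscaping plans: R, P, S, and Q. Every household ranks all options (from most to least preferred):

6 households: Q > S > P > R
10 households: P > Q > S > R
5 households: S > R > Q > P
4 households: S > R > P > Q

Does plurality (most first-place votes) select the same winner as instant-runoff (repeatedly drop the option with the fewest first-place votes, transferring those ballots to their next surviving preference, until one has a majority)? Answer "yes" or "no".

no

Plurality — first-place votes: R 0, P 10, S 9, Q 6. Winner: P.
Instant-runoff — R1 R 0, P 10, S 9, Q 6 (R out); R2 P 10, S 9, Q 6 (Q out); R3 P 10, S 15 (S winner). Winner: S.
The two methods disagree.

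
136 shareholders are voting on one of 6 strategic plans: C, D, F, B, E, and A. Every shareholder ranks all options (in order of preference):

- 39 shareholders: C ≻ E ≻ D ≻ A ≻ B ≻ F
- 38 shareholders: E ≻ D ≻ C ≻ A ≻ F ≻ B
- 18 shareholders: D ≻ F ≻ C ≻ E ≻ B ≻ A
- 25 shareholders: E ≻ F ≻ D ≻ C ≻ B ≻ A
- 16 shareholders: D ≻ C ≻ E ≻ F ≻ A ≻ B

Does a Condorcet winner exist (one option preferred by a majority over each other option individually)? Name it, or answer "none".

none

Checking pairwise contests:
D beats C 97–39.
E beats D 102–34.
C beats F 93–43.
C beats B 136–0.
C beats E 73–63.
C beats A 136–0.
Every option loses at least one head-to-head, so there is no Condorcet winner.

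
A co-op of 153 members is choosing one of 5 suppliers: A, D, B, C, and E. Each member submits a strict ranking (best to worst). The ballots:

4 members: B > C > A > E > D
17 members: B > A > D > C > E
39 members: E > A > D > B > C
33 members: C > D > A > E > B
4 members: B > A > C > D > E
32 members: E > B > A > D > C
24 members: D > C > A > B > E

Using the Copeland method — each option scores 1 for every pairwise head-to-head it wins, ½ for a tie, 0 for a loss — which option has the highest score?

A

A: beats D, B, C, and E → score 4.
D: beats B, C, and E; loses to A → score 3.
B: beats C; loses to A, D, and E → score 1.
C: beats E; loses to A, D, and B → score 1.
E: beats B; loses to A, D, and C → score 1.
A has the best pairwise record.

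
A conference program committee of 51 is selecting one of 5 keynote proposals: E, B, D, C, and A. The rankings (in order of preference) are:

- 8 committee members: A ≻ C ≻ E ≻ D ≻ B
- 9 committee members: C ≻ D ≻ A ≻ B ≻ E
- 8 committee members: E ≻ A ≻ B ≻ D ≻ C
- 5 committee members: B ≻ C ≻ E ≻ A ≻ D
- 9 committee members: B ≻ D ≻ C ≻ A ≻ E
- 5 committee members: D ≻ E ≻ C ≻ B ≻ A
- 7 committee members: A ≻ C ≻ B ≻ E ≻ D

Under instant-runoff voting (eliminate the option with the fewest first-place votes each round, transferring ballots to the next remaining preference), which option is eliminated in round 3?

E

Round 1: E 8, B 14, D 5, C 9, A 15. Eliminate D.
Round 2: E 13, B 14, C 9, A 15. Eliminate C.
Round 3: E 13, B 14, A 24. Eliminate E.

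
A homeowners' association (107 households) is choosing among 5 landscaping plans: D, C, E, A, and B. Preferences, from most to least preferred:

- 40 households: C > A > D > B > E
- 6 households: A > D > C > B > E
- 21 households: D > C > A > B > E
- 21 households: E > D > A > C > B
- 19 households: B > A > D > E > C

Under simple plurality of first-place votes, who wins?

C

First-place votes: D 21, C 40, E 21, A 6, B 19.
C has the most first-place votes.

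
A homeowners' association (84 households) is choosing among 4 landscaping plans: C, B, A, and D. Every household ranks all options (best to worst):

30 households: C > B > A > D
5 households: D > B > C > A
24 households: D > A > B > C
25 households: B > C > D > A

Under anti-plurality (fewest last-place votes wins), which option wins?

B

Last-place votes: C 24, B 0, A 30, D 30.
B is ranked last by the fewest voters, so B wins.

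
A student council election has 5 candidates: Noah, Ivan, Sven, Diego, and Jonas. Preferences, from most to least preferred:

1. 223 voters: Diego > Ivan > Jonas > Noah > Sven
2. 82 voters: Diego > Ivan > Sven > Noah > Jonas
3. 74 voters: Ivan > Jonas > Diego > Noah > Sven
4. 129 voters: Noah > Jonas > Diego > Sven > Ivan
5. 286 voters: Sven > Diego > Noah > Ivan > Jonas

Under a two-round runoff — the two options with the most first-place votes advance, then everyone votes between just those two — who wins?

Diego

Round 1 first-place votes: Noah 129, Ivan 74, Sven 286, Diego 305, Jonas 0.
Diego and Sven advance.
Runoff: Diego is preferred to Sven by 508 voters; Sven by 286.
Diego wins the runoff.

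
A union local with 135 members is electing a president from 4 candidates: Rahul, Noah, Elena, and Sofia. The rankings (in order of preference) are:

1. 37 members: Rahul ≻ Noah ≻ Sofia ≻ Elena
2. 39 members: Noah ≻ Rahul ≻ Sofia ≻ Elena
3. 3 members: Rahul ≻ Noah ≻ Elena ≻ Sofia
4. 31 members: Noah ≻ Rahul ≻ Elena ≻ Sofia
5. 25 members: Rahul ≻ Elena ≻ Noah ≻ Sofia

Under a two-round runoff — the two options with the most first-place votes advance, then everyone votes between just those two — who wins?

Round 1 first-place votes: Rahul 65, Noah 70, Elena 0, Sofia 0.
Noah and Rahul advance.
Runoff: Noah is preferred to Rahul by 70 voters; Rahul by 65.
Noah wins the runoff.

Noah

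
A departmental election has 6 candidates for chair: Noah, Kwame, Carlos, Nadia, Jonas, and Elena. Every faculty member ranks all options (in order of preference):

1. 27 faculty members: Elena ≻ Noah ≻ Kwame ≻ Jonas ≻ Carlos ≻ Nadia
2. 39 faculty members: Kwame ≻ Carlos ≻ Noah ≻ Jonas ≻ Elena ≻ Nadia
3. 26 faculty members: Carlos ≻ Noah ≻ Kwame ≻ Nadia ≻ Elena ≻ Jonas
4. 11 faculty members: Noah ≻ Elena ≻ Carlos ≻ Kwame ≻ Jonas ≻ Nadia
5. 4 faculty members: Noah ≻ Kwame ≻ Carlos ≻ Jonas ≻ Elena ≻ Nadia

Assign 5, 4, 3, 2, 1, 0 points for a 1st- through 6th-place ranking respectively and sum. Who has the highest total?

Noah

Noah: 27·4 + 39·3 + 26·4 + 11·5 + 4·5 = 404
Kwame: 27·3 + 39·5 + 26·3 + 11·2 + 4·4 = 392
Carlos: 27·1 + 39·4 + 26·5 + 11·3 + 4·3 = 358
Nadia: 27·0 + 39·0 + 26·2 + 11·0 + 4·0 = 52
Jonas: 27·2 + 39·2 + 26·0 + 11·1 + 4·2 = 151
Elena: 27·5 + 39·1 + 26·1 + 11·4 + 4·1 = 248
Noah has the highest Borda score (404).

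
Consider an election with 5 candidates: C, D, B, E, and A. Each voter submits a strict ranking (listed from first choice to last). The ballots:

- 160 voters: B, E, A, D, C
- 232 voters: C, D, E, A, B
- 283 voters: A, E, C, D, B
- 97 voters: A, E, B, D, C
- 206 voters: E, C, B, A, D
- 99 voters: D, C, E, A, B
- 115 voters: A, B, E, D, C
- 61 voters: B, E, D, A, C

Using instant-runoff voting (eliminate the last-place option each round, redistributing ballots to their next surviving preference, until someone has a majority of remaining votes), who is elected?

Round 1: C 232, D 99, B 221, E 206, A 495. Eliminate D.
Round 2: C 331, B 221, E 206, A 495. Eliminate E.
Round 3: C 537, B 221, A 495. Eliminate B.
Round 4: C 537, A 716. A has a majority.

A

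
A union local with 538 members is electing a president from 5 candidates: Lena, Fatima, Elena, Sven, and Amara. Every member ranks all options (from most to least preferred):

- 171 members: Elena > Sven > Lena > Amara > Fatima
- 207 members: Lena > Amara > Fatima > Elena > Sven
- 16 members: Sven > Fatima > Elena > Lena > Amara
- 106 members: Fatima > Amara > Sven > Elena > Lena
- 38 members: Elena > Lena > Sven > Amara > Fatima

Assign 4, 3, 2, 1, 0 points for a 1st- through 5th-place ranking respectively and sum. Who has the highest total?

Lena: 171·2 + 207·4 + 16·1 + 106·0 + 38·3 = 1300
Fatima: 171·0 + 207·2 + 16·3 + 106·4 + 38·0 = 886
Elena: 171·4 + 207·1 + 16·2 + 106·1 + 38·4 = 1181
Sven: 171·3 + 207·0 + 16·4 + 106·2 + 38·2 = 865
Amara: 171·1 + 207·3 + 16·0 + 106·3 + 38·1 = 1148
Lena has the highest Borda score (1300).

Lena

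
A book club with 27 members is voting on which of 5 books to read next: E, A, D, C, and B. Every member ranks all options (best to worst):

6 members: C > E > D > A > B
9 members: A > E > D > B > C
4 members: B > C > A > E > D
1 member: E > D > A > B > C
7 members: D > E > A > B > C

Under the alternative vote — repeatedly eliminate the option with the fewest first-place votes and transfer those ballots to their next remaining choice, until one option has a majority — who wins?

A

Round 1: E 1, A 9, D 7, C 6, B 4. Eliminate E.
Round 2: A 9, D 8, C 6, B 4. Eliminate B.
Round 3: A 9, D 8, C 10. Eliminate D.
Round 4: A 17, C 10. A has a majority.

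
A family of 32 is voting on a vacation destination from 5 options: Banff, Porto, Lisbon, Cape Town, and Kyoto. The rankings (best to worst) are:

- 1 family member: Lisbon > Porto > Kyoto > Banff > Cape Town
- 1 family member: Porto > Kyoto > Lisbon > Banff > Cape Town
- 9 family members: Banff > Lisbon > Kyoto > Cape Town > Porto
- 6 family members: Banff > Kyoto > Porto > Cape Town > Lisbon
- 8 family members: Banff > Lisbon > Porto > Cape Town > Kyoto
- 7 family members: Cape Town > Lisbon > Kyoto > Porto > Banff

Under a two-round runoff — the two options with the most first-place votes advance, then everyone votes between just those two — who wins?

Round 1 first-place votes: Banff 23, Porto 1, Lisbon 1, Cape Town 7, Kyoto 0.
Banff and Cape Town advance.
Runoff: Banff is preferred to Cape Town by 25 voters; Cape Town by 7.
Banff wins the runoff.

Banff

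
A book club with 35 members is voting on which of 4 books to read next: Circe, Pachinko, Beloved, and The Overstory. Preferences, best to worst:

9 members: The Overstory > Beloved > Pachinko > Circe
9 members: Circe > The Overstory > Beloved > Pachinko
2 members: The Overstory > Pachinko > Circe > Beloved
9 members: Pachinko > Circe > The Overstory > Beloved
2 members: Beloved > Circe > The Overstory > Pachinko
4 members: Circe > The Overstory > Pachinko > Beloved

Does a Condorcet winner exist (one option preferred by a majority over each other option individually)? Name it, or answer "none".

Checking pairwise contests:
Pachinko beats Circe 20–15.
Beloved beats Pachinko 20–15.
Circe beats Beloved 24–11.
Circe beats The Overstory 24–11.
Every option loses at least one head-to-head, so there is no Condorcet winner.

none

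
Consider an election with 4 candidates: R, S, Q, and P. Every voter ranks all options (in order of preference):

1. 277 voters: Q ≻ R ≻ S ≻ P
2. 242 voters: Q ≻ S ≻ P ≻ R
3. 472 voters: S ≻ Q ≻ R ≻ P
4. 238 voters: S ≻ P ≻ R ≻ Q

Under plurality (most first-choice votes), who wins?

S

First-place votes: R 0, S 710, Q 519, P 0.
S has the most first-place votes.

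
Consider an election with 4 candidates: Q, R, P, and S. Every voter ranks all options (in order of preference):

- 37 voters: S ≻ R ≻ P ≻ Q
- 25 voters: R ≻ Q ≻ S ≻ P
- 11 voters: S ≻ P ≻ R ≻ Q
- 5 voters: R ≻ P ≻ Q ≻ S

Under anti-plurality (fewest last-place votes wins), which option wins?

Last-place votes: Q 48, R 0, P 25, S 5.
R is ranked last by the fewest voters, so R wins.

R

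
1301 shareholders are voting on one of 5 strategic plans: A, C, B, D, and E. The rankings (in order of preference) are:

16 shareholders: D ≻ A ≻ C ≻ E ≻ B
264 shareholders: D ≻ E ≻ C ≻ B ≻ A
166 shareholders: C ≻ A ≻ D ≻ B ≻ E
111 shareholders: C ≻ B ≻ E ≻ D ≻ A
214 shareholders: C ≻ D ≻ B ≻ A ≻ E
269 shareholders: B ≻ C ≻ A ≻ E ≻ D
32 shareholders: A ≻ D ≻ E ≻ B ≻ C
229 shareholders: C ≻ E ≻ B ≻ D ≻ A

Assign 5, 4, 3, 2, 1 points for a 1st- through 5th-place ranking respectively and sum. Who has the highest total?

A: 16·4 + 264·1 + 166·4 + 111·1 + 214·2 + 269·3 + 32·5 + 229·1 = 2727
C: 16·3 + 264·3 + 166·5 + 111·5 + 214·5 + 269·4 + 32·1 + 229·5 = 5548
B: 16·1 + 264·2 + 166·2 + 111·4 + 214·3 + 269·5 + 32·2 + 229·3 = 4058
D: 16·5 + 264·5 + 166·3 + 111·2 + 214·4 + 269·1 + 32·4 + 229·2 = 3831
E: 16·2 + 264·4 + 166·1 + 111·3 + 214·1 + 269·2 + 32·3 + 229·4 = 3351
C has the highest Borda score (5548).

C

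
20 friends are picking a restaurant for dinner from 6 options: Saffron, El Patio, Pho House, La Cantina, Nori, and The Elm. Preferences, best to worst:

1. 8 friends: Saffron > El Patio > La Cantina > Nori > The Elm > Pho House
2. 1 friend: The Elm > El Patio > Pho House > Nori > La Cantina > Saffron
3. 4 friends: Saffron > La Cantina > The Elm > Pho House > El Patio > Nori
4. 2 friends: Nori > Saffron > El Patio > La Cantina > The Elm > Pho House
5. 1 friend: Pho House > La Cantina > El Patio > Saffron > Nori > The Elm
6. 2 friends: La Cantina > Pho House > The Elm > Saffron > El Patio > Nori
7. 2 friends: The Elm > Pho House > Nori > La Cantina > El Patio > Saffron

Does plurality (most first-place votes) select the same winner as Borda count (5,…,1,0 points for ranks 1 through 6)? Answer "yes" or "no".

yes

Plurality — first-place votes: Saffron 12, El Patio 0, Pho House 1, La Cantina 2, Nori 2, The Elm 3. Winner: Saffron.
Borda — scores: Saffron 74, El Patio 53, Pho House 32, La Cantina 63, Nori 35, The Elm 43. Winner: Saffron.
The two methods agree.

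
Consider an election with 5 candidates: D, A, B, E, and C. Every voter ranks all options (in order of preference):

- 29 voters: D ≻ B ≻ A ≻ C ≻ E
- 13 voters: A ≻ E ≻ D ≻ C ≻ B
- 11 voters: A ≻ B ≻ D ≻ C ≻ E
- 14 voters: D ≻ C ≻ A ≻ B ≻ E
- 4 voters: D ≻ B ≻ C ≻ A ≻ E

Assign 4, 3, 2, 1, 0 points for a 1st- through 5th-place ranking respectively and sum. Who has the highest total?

D

D: 29·4 + 13·2 + 11·2 + 14·4 + 4·4 = 236
A: 29·2 + 13·4 + 11·4 + 14·2 + 4·1 = 186
B: 29·3 + 13·0 + 11·3 + 14·1 + 4·3 = 146
E: 29·0 + 13·3 + 11·0 + 14·0 + 4·0 = 39
C: 29·1 + 13·1 + 11·1 + 14·3 + 4·2 = 103
D has the highest Borda score (236).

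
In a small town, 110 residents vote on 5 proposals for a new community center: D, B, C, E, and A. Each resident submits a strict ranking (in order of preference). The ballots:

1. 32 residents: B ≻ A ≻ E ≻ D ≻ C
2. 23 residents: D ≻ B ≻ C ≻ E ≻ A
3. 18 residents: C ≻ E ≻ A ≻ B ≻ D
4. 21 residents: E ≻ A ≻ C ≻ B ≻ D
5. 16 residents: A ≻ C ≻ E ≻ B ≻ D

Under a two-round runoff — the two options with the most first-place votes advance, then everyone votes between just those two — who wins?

Round 1 first-place votes: D 23, B 32, C 18, E 21, A 16.
B and D advance.
Runoff: B is preferred to D by 87 voters; D by 23.
B wins the runoff.

B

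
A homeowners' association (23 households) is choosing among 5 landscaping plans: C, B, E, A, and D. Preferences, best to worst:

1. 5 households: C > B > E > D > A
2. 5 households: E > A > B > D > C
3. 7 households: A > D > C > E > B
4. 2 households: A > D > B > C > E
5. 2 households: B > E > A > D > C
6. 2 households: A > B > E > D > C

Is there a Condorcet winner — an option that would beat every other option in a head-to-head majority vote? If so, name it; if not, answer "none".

Checking pairwise contests:
A beats C 18–5.
C beats B 12–11.
C beats E 14–9.
E beats A 12–11.
B beats D 14–9.
Every option loses at least one head-to-head, so there is no Condorcet winner.

none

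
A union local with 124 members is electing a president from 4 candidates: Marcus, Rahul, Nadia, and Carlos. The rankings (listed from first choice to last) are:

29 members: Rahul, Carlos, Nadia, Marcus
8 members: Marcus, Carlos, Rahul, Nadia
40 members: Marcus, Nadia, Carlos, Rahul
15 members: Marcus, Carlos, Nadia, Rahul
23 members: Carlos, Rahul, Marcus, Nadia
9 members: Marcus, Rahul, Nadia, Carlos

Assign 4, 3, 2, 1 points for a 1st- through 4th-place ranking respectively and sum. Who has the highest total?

Marcus: 29·1 + 8·4 + 40·4 + 15·4 + 23·2 + 9·4 = 363
Rahul: 29·4 + 8·2 + 40·1 + 15·1 + 23·3 + 9·3 = 283
Nadia: 29·2 + 8·1 + 40·3 + 15·2 + 23·1 + 9·2 = 257
Carlos: 29·3 + 8·3 + 40·2 + 15·3 + 23·4 + 9·1 = 337
Marcus has the highest Borda score (363).

Marcus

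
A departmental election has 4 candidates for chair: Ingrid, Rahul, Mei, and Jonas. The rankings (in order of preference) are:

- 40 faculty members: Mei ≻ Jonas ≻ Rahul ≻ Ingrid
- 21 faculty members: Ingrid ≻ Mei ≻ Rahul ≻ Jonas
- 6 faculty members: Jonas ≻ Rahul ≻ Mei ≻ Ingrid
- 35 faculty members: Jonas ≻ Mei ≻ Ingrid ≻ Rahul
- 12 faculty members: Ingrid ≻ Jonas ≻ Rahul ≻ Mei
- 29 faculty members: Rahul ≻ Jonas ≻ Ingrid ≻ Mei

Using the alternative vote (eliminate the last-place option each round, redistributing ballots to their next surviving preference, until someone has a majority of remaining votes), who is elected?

Jonas

Round 1: Ingrid 33, Rahul 29, Mei 40, Jonas 41. Eliminate Rahul.
Round 2: Ingrid 33, Mei 40, Jonas 70. Eliminate Ingrid.
Round 3: Mei 61, Jonas 82. Jonas has a majority.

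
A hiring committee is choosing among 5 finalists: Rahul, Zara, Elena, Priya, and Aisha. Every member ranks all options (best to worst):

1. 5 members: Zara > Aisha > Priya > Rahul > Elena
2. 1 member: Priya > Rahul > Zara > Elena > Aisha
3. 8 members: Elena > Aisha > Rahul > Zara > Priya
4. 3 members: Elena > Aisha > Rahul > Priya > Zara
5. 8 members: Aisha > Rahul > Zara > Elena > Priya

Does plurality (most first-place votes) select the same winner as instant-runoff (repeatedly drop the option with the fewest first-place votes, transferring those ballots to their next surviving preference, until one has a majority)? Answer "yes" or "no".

Plurality — first-place votes: Rahul 0, Zara 5, Elena 11, Priya 1, Aisha 8. Winner: Elena.
Instant-runoff — R1 Rahul 0, Zara 5, Elena 11, Priya 1, Aisha 8 (Rahul out); R2 Zara 5, Elena 11, Priya 1, Aisha 8 (Priya out); R3 Zara 6, Elena 11, Aisha 8 (Zara out); R4 Elena 12, Aisha 13 (Aisha winner). Winner: Aisha.
The two methods disagree.

no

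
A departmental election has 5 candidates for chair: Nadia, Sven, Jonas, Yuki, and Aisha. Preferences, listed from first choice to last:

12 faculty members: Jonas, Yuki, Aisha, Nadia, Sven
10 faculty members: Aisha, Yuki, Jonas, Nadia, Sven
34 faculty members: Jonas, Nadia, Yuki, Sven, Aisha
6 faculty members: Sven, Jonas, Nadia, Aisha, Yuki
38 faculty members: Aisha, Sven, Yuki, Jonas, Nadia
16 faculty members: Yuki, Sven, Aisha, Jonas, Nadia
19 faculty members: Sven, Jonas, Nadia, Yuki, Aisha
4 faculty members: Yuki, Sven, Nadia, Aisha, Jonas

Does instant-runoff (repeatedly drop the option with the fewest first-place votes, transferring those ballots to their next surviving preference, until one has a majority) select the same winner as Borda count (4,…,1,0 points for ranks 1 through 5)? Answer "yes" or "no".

yes

Instant-runoff — R1 Nadia 0, Sven 25, Jonas 46, Yuki 20, Aisha 48 (Nadia out); R2 Sven 25, Jonas 46, Yuki 20, Aisha 48 (Yuki out); R3 Sven 45, Jonas 46, Aisha 48 (Sven out); R4 Jonas 71, Aisha 68 (Jonas winner). Winner: Jonas.
Borda — scores: Nadia 182, Sven 308, Jonas 333, Yuki 309, Aisha 258. Winner: Jonas.
The two methods agree.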